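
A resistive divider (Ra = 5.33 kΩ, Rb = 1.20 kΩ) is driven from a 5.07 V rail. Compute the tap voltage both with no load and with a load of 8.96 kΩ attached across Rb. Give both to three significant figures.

Open-circuit: V = 5.07 × 1.20/(5.33 + 1.20) = 0.932 V.
With the load, Rb becomes Rb‖R_L = 1.058 kΩ, so V = 5.07 × 1.058/6.388 = 0.840 V.

Unloaded: 0.932 V; loaded: 0.840 V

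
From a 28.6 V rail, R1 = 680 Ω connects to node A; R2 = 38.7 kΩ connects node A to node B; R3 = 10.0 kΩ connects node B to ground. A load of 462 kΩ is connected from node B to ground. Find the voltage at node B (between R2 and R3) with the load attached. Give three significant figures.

V ≈ 5.69 V

At node B, R3 is in parallel with the load: R3‖R_L = 9788 Ω.
Below node A the resistance is R2 + (R3‖R_L) = 48490 Ω, so V_A = 28.6 × 48490/49170 = 28.20 V.
Then V_B = V_A × (R3‖R_L)/(R2 + R3‖R_L) = 28.20 × 9788/48490 = 5.69 V.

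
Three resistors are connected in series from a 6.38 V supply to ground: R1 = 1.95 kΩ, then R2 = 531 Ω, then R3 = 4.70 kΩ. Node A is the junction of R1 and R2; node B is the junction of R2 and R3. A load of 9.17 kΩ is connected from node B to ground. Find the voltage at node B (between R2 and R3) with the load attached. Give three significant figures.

At node B, R3 is in parallel with the load: R3‖R_L = 3107 Ω.
Below node A the resistance is R2 + (R3‖R_L) = 3638 Ω, so V_A = 6.38 × 3638/5588 = 4.154 V.
Then V_B = V_A × (R3‖R_L)/(R2 + R3‖R_L) = 4.154 × 3107/3638 = 3.55 V.

V ≈ 3.55 V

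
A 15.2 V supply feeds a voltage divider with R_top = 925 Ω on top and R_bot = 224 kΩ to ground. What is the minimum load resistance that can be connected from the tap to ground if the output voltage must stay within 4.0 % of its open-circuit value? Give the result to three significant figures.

Output resistance R_th = R_top‖R_bot = (925 × 224000)/224900 = 921.2 Ω.
The fractional drop is R_th/(R_th + R_L); requiring this ≤ 0.0400 gives R_L ≥ R_th(1/0.0400 − 1) = 921.2 × 24.00 = 22.1 kΩ.

R_L(min) ≈ 22.1 kΩ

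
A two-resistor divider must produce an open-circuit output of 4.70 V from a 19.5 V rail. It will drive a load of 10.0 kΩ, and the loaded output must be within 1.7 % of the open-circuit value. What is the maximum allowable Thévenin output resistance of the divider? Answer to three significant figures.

R_th ≤ 173 Ω

Loading drop = R_th/(R_th + R_L) ≤ 0.0170, so R_th ≤ R_L · ε/(1−ε) = 10.0 kΩ × 0.0170/0.9830 = 173 Ω.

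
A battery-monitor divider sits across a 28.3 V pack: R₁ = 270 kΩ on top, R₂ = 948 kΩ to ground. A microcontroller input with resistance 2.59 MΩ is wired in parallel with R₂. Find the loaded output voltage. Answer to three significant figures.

V_out ≈ 20.4 V

The load sits in parallel with R₂: R₂‖R_L = (948 × 2590) / (948 + 2590) = 694.0 kΩ.
V_out = 28.3 × 694.0 / (270 + 694.0) = 28.3 × 694.0/964.0 = 20.4 V.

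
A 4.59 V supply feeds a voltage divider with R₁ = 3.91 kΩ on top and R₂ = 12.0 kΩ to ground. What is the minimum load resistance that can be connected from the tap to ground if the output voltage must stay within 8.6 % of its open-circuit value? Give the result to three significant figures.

R_L(min) ≈ 31.3 kΩ

Output resistance R_th = R₁‖R₂ = (3.91 × 12.0)/15.91 = 2.949 kΩ.
The fractional drop is R_th/(R_th + R_L); requiring this ≤ 0.0860 gives R_L ≥ R_th(1/0.0860 − 1) = 2.949 × 10.63 = 31.3 kΩ.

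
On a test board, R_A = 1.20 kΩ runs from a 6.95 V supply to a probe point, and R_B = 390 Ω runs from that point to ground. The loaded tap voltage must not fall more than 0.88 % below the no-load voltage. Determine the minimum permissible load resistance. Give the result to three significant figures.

Output resistance R_th = R_A‖R_B = (1200 × 390)/1590 = 294.3 Ω.
The fractional drop is R_th/(R_th + R_L); requiring this ≤ 0.00880 gives R_L ≥ R_th(1/0.00880 − 1) = 294.3 × 112.6 = 33.2 kΩ.

R_L(min) ≈ 33.2 kΩ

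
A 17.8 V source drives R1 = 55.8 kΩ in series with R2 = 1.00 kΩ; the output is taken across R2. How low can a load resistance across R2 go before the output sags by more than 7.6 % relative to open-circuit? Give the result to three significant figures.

R_L(min) ≈ 11.9 kΩ

Output resistance R_th = R1‖R2 = (55800 × 1000)/56800 = 982.4 Ω.
The fractional drop is R_th/(R_th + R_L); requiring this ≤ 0.0760 gives R_L ≥ R_th(1/0.0760 − 1) = 982.4 × 12.16 = 11.9 kΩ.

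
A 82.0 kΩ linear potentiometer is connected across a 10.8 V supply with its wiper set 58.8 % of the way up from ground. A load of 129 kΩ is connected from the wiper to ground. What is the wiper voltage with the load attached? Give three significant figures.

V ≈ 5.50 V

The wiper splits the pot into (1−α)R = 33.78 kΩ above and αR = 48.22 kΩ below.
Lower section ‖ load = 35.10 kΩ.
V_wiper = 10.8 × 35.10/(33.78 + 35.10) = 5.50 V.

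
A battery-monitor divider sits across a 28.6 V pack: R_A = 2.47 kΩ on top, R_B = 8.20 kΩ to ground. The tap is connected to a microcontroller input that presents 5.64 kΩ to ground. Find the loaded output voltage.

V_out ≈ 16.4 V

The load sits in parallel with R_B: R_B‖R_L = (8.20 × 5.64) / (8.20 + 5.64) = 3.342 kΩ.
V_out = 28.6 × 3.342 / (2.47 + 3.342) = 28.6 × 3.342/5.812 = 16.4 V.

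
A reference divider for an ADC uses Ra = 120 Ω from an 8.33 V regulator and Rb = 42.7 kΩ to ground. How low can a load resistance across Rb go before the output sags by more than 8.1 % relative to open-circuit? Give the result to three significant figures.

Output resistance R_th = Ra‖Rb = (120 × 42700)/42820 = 119.7 Ω.
The fractional drop is R_th/(R_th + R_L); requiring this ≤ 0.0810 gives R_L ≥ R_th(1/0.0810 − 1) = 119.7 × 11.35 = 1.36 kΩ.

R_L(min) ≈ 1.36 kΩ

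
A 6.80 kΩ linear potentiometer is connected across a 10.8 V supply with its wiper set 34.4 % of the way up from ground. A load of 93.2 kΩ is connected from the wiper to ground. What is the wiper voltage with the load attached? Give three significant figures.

The wiper splits the pot into (1−α)R = 4.461 kΩ above and αR = 2.339 kΩ below.
Lower section ‖ load = 2.282 kΩ.
V_wiper = 10.8 × 2.282/(4.461 + 2.282) = 3.66 V.

V ≈ 3.66 V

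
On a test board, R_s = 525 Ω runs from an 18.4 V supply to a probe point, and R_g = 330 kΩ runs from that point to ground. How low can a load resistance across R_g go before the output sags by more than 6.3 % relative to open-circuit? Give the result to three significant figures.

Output resistance R_th = R_s‖R_g = (525 × 330000)/330500 = 524.2 Ω.
The fractional drop is R_th/(R_th + R_L); requiring this ≤ 0.0630 gives R_L ≥ R_th(1/0.0630 − 1) = 524.2 × 14.87 = 7.80 kΩ.

R_L(min) ≈ 7.80 kΩ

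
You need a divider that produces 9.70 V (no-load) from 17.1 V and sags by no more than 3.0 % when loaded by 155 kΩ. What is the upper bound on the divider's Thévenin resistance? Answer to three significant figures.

R_th ≤ 4.79 kΩ

Loading drop = R_th/(R_th + R_L) ≤ 0.0300, so R_th ≤ R_L · ε/(1−ε) = 155 kΩ × 0.0300/0.9700 = 4.79 kΩ.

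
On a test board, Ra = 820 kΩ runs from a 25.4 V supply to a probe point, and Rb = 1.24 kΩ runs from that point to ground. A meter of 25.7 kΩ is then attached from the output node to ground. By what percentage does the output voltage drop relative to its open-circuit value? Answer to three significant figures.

The divider's output (Thévenin) resistance is Ra‖Rb = 1.238 kΩ.
Fractional drop under load = R_th/(R_th + R_L) = 1.238 / (1.238 + 25.7) = 0.04596.
So the output falls by 4.60 %.

4.60 %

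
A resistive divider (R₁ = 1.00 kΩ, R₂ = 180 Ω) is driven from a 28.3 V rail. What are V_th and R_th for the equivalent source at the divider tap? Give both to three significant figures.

V_th = 4.32 V, R_th = 153 Ω

V_th is the open-circuit tap voltage: 28.3 × 180/(1000 + 180) = 4.32 V.
With the supply zeroed, R₁ and R₂ appear in parallel from the tap: R_th = R₁‖R₂ = (1000 × 180)/1180 = 153 Ω.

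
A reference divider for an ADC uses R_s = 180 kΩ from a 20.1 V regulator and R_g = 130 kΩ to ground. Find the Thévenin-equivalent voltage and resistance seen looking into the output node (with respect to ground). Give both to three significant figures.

V_th = 8.43 V, R_th = 75.5 kΩ

V_th is the open-circuit tap voltage: 20.1 × 130/(180 + 130) = 8.43 V.
With the supply zeroed, R_s and R_g appear in parallel from the tap: R_th = R_s‖R_g = (180 × 130)/310.0 = 75.5 kΩ.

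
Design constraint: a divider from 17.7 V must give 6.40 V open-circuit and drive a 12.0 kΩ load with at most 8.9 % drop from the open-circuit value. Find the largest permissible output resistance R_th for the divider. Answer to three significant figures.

R_th ≤ 1.17 kΩ

Loading drop = R_th/(R_th + R_L) ≤ 0.0890, so R_th ≤ R_L · ε/(1−ε) = 12.0 kΩ × 0.0890/0.9110 = 1.17 kΩ.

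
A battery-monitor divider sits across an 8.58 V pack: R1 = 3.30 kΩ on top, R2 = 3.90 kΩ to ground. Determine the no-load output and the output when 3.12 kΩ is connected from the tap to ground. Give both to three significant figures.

Unloaded: 4.65 V; loaded: 2.95 V

Open-circuit: V = 8.58 × 3.90/(3.30 + 3.90) = 4.65 V.
With the load, R2 becomes R2‖R_L = 1.733 kΩ, so V = 8.58 × 1.733/5.033 = 2.95 V.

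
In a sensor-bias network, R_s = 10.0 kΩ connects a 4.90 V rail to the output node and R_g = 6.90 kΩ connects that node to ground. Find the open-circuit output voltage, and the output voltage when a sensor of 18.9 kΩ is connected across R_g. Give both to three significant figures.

Open-circuit: V = 4.90 × 6.90/(10.0 + 6.90) = 2.00 V.
With the load, R_g becomes R_g‖R_L = 5.055 kΩ, so V = 4.90 × 5.055/15.05 = 1.65 V.

Unloaded: 2.00 V; loaded: 1.65 V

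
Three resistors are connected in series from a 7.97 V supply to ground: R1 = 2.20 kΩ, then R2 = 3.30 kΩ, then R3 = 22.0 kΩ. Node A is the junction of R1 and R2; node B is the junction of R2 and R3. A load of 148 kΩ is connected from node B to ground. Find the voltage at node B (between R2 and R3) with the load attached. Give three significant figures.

At node B, R3 is in parallel with the load: R3‖R_L = 19.15 kΩ.
Below node A the resistance is R2 + (R3‖R_L) = 22.45 kΩ, so V_A = 7.97 × 22.45/24.65 = 7.259 V.
Then V_B = V_A × (R3‖R_L)/(R2 + R3‖R_L) = 7.259 × 19.15/22.45 = 6.19 V.

V ≈ 6.19 V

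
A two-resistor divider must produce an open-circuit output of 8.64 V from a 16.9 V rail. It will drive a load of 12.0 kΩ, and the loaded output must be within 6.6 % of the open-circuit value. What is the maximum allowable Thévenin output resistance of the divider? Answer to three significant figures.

Loading drop = R_th/(R_th + R_L) ≤ 0.0660, so R_th ≤ R_L · ε/(1−ε) = 12.0 kΩ × 0.0660/0.9340 = 848 Ω.

R_th ≤ 848 Ω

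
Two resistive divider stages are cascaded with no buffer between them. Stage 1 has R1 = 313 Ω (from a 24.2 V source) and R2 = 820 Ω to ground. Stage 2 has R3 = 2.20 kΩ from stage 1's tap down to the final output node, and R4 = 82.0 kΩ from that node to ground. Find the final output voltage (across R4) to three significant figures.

Stage 2 presents R3+R4 = 84200 Ω as a load on stage 1's tap.
Stage 1's lower leg becomes R2‖(R3+R4) = 812.1 Ω, so V_mid = 24.2 × 812.1/1125 = 17.47 V.
Stage 2 is itself unloaded: V_out = V_mid × R4/(R3+R4) = 17.47 × 82000/84200 = 17.0 V.

V_out ≈ 17.0 V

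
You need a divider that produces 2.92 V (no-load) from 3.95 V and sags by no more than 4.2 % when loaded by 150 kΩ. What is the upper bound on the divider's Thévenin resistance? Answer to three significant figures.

Loading drop = R_th/(R_th + R_L) ≤ 0.0420, so R_th ≤ R_L · ε/(1−ε) = 150 kΩ × 0.0420/0.9580 = 6.58 kΩ.
(Any R1, R2 with R2/(R1+R2) = 0.739 and R1‖R2 ≤ 6.58 kΩ will meet the spec.)

R_th ≤ 6.58 kΩ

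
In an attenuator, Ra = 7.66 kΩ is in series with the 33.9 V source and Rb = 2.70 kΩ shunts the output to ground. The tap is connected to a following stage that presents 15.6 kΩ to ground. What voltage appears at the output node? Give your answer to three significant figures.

The load sits in parallel with Rb: Rb‖R_L = (2.70 × 15.6) / (2.70 + 15.6) = 2.302 kΩ.
V_out = 33.9 × 2.302 / (7.66 + 2.302) = 33.9 × 2.302/9.962 = 7.83 V.
(Unloaded it would have been 8.83 V.)

V_out ≈ 7.83 V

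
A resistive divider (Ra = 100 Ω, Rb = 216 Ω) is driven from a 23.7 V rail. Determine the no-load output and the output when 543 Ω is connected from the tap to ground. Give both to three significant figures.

Open-circuit: V = 23.7 × 216/(100 + 216) = 16.2 V.
With the load, Rb becomes Rb‖R_L = 154.5 Ω, so V = 23.7 × 154.5/254.5 = 14.4 V.

Unloaded: 16.2 V; loaded: 14.4 V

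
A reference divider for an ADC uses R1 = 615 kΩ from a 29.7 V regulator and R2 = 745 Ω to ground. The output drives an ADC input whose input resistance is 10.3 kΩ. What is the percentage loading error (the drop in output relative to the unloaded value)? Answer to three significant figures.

6.74 %

The divider's output (Thévenin) resistance is R1‖R2 = 744.1 Ω.
Fractional drop under load = R_th/(R_th + R_L) = 744.1 / (744.1 + 10300) = 0.06738.
So the output falls by 6.74 %.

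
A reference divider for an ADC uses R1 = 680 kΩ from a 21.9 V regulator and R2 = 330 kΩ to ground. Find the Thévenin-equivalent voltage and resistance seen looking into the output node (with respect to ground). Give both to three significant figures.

V_th = 7.16 V, R_th = 222 kΩ

V_th is the open-circuit tap voltage: 21.9 × 330/(680 + 330) = 7.16 V.
With the supply zeroed, R1 and R2 appear in parallel from the tap: R_th = R1‖R2 = (680 × 330)/1010 = 222 kΩ.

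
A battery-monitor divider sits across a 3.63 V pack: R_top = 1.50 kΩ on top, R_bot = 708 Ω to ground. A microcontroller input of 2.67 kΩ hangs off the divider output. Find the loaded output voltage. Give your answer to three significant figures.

The load sits in parallel with R_bot: R_bot‖R_L = (708 × 2670) / (708 + 2670) = 559.6 Ω.
V_out = 3.63 × 559.6 / (1500 + 559.6) = 3.63 × 559.6/2060 = 0.986 V.

V_out ≈ 0.986 V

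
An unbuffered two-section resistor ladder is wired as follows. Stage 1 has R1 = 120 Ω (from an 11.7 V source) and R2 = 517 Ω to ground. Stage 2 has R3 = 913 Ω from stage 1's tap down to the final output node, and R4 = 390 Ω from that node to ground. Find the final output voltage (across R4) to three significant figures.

Stage 2 presents R3+R4 = 1303 Ω as a load on stage 1's tap.
Stage 1's lower leg becomes R2‖(R3+R4) = 370.1 Ω, so V_mid = 11.7 × 370.1/490.1 = 8.836 V.
Stage 2 is itself unloaded: V_out = V_mid × R4/(R3+R4) = 8.836 × 390/1303 = 2.64 V.

V_out ≈ 2.64 V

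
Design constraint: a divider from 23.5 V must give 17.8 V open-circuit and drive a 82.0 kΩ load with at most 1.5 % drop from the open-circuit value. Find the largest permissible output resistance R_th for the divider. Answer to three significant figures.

Loading drop = R_th/(R_th + R_L) ≤ 0.0150, so R_th ≤ R_L · ε/(1−ε) = 82.0 kΩ × 0.0150/0.9850 = 1.25 kΩ.
(Any R1, R2 with R2/(R1+R2) = 0.757 and R1‖R2 ≤ 1.25 kΩ will meet the spec.)

R_th ≤ 1.25 kΩ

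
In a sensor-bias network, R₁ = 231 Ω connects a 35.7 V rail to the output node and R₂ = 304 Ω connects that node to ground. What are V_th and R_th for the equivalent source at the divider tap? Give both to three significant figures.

V_th = 20.3 V, R_th = 131 Ω

V_th is the open-circuit tap voltage: 35.7 × 304/(231 + 304) = 20.3 V.
With the supply zeroed, R₁ and R₂ appear in parallel from the tap: R_th = R₁‖R₂ = (231 × 304)/535.0 = 131 Ω.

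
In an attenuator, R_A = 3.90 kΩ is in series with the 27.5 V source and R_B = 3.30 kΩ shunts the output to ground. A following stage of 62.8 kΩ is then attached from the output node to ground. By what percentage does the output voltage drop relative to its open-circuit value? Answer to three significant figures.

2.77 %

The divider's output (Thévenin) resistance is R_A‖R_B = 1.788 kΩ.
Fractional drop under load = R_th/(R_th + R_L) = 1.788 / (1.788 + 62.8) = 0.02768.
So the output falls by 2.77 %.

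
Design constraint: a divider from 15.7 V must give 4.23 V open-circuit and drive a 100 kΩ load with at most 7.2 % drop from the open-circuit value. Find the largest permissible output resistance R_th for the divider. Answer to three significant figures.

R_th ≤ 7.76 kΩ

Loading drop = R_th/(R_th + R_L) ≤ 0.0720, so R_th ≤ R_L · ε/(1−ε) = 100 kΩ × 0.0720/0.9280 = 7.76 kΩ.
(Any R1, R2 with R2/(R1+R2) = 0.269 and R1‖R2 ≤ 7.76 kΩ will meet the spec.)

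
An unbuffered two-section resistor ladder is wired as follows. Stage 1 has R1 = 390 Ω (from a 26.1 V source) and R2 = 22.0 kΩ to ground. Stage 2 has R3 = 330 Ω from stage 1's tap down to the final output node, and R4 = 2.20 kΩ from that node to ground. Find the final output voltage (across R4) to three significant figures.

V_out ≈ 19.4 V

Stage 2 presents R3+R4 = 2530 Ω as a load on stage 1's tap.
Stage 1's lower leg becomes R2‖(R3+R4) = 2269 Ω, so V_mid = 26.1 × 2269/2659 = 22.27 V.
Stage 2 is itself unloaded: V_out = V_mid × R4/(R3+R4) = 22.27 × 2200/2530 = 19.4 V.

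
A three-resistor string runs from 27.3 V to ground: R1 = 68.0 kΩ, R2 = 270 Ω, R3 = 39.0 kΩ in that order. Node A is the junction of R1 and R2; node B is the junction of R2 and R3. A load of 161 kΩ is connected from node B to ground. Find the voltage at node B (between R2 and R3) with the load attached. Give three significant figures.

At node B, R3 is in parallel with the load: R3‖R_L = 31400 Ω.
Below node A the resistance is R2 + (R3‖R_L) = 31660 Ω, so V_A = 27.3 × 31660/99660 = 8.674 V.
Then V_B = V_A × (R3‖R_L)/(R2 + R3‖R_L) = 8.674 × 31400/31660 = 8.60 V.

V ≈ 8.60 V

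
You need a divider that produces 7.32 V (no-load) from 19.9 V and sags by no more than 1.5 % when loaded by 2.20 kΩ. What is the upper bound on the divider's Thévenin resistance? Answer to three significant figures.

R_th ≤ 33.5 Ω

Loading drop = R_th/(R_th + R_L) ≤ 0.0150, so R_th ≤ R_L · ε/(1−ε) = 2.20 kΩ × 0.0150/0.9850 = 33.5 Ω.
(Any R1, R2 with R2/(R1+R2) = 0.368 and R1‖R2 ≤ 33.5 Ω will meet the spec.)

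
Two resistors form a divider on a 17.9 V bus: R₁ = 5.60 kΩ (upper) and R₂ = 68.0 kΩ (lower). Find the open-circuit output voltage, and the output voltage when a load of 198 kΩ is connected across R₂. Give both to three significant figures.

Open-circuit: V = 17.9 × 68.0/(5.60 + 68.0) = 16.5 V.
With the load, R₂ becomes R₂‖R_L = 50.62 kΩ, so V = 17.9 × 50.62/56.22 = 16.1 V.

Unloaded: 16.5 V; loaded: 16.1 V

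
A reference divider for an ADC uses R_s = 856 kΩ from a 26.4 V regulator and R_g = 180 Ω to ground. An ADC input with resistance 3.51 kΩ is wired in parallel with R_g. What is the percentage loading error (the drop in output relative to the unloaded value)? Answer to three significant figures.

The divider's output (Thévenin) resistance is R_s‖R_g = 180.0 Ω.
Fractional drop under load = R_th/(R_th + R_L) = 180.0 / (180.0 + 3510) = 0.04877.
So the output falls by 4.88 %.

4.88 %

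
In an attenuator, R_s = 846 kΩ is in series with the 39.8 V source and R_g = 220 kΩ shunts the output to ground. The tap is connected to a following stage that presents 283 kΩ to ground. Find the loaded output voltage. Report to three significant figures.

The load sits in parallel with R_g: R_g‖R_L = (220 × 283) / (220 + 283) = 123.8 kΩ.
V_out = 39.8 × 123.8 / (846 + 123.8) = 39.8 × 123.8/969.8 = 5.08 V.
(Unloaded it would have been 8.21 V.)

V_out ≈ 5.08 V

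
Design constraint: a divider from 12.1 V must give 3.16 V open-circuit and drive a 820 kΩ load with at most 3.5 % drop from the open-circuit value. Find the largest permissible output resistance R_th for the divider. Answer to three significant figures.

R_th ≤ 29.7 kΩ

Loading drop = R_th/(R_th + R_L) ≤ 0.0350, so R_th ≤ R_L · ε/(1−ε) = 820 kΩ × 0.0350/0.9650 = 29.7 kΩ.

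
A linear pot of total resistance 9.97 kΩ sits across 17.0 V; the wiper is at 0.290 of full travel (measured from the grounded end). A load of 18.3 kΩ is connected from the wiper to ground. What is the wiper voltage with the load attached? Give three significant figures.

V ≈ 4.43 V

The wiper splits the pot into (1−α)R = 7.079 kΩ above and αR = 2.891 kΩ below.
Lower section ‖ load = 2.497 kΩ.
V_wiper = 17.0 × 2.497/(7.079 + 2.497) = 4.43 V.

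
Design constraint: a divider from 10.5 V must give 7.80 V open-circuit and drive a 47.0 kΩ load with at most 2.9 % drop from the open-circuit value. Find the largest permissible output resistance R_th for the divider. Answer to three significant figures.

R_th ≤ 1.40 kΩ

Loading drop = R_th/(R_th + R_L) ≤ 0.0290, so R_th ≤ R_L · ε/(1−ε) = 47.0 kΩ × 0.0290/0.9710 = 1.40 kΩ.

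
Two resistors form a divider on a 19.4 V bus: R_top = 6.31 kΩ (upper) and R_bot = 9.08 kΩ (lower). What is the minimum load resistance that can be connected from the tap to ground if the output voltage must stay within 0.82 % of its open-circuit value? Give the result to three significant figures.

R_L(min) ≈ 450 kΩ

Output resistance R_th = R_top‖R_bot = (6.31 × 9.08)/15.39 = 3.723 kΩ.
The fractional drop is R_th/(R_th + R_L); requiring this ≤ 0.00820 gives R_L ≥ R_th(1/0.00820 − 1) = 3.723 × 121.0 = 450 kΩ.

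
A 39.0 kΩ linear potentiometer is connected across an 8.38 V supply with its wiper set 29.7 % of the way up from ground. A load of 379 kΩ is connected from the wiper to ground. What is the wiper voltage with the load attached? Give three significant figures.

The wiper splits the pot into (1−α)R = 27.42 kΩ above and αR = 11.58 kΩ below.
Lower section ‖ load = 11.24 kΩ.
V_wiper = 8.38 × 11.24/(27.42 + 11.24) = 2.44 V.

V ≈ 2.44 V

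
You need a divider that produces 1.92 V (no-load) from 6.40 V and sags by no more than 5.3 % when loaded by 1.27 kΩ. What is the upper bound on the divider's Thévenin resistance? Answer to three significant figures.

R_th ≤ 71.1 Ω

Loading drop = R_th/(R_th + R_L) ≤ 0.0530, so R_th ≤ R_L · ε/(1−ε) = 1.27 kΩ × 0.0530/0.9470 = 71.1 Ω.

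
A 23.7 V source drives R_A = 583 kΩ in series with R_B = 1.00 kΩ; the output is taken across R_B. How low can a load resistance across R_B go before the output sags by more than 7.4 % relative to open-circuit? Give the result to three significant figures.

R_L(min) ≈ 12.5 kΩ

Output resistance R_th = R_A‖R_B = (583000 × 1000)/584000 = 998.3 Ω.
The fractional drop is R_th/(R_th + R_L); requiring this ≤ 0.0740 gives R_L ≥ R_th(1/0.0740 − 1) = 998.3 × 12.51 = 12.5 kΩ.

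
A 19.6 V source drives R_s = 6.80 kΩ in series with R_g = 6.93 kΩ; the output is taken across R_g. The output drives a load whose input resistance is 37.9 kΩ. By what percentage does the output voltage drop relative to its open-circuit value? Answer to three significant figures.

8.30 %

Unloaded V = 19.6 × 6.93/13.73 = 9.8928 V.
Loaded: R_g‖R_L = 5.859 kΩ, giving V = 19.6 × 5.859/12.66 = 9.0713 V.
Drop = (9.8928 − 9.0713) / 9.8928 = 8.30 %.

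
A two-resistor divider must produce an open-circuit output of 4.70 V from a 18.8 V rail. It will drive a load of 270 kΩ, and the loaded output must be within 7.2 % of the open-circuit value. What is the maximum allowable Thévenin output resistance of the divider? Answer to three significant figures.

R_th ≤ 20.9 kΩ

Loading drop = R_th/(R_th + R_L) ≤ 0.0720, so R_th ≤ R_L · ε/(1−ε) = 270 kΩ × 0.0720/0.9280 = 20.9 kΩ.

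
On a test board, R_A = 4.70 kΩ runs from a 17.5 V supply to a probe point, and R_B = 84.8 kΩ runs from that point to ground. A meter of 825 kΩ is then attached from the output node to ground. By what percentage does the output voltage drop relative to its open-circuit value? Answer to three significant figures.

The divider's output (Thévenin) resistance is R_A‖R_B = 4.453 kΩ.
Fractional drop under load = R_th/(R_th + R_L) = 4.453 / (4.453 + 825) = 0.005369.
So the output falls by 0.537 %.

0.537 %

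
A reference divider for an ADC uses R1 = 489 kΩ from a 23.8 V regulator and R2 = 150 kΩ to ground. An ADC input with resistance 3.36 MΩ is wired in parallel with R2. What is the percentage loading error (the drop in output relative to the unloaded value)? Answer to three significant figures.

The divider's output (Thévenin) resistance is R1‖R2 = 114.8 kΩ.
Fractional drop under load = R_th/(R_th + R_L) = 114.8 / (114.8 + 3360) = 0.03303.
So the output falls by 3.30 %.

3.30 %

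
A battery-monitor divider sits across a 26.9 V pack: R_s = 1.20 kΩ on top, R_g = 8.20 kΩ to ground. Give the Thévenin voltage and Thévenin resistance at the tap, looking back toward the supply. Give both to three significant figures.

V_th = 23.5 V, R_th = 1.05 kΩ

V_th is the open-circuit tap voltage: 26.9 × 8.20/(1.20 + 8.20) = 23.5 V.
With the supply zeroed, R_s and R_g appear in parallel from the tap: R_th = R_s‖R_g = (1.20 × 8.20)/9.400 = 1.05 kΩ.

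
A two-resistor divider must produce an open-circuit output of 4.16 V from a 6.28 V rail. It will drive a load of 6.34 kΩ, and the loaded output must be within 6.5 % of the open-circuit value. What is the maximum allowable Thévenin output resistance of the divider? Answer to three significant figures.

R_th ≤ 441 Ω

Loading drop = R_th/(R_th + R_L) ≤ 0.0650, so R_th ≤ R_L · ε/(1−ε) = 6.34 kΩ × 0.0650/0.9350 = 441 Ω.
(Any R1, R2 with R2/(R1+R2) = 0.662 and R1‖R2 ≤ 441 Ω will meet the spec.)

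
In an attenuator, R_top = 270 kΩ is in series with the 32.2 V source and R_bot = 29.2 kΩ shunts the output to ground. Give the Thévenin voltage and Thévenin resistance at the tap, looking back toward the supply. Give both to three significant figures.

V_th = 3.14 V, R_th = 26.4 kΩ

V_th is the open-circuit tap voltage: 32.2 × 29.2/(270 + 29.2) = 3.14 V.
With the supply zeroed, R_top and R_bot appear in parallel from the tap: R_th = R_top‖R_bot = (270 × 29.2)/299.2 = 26.4 kΩ.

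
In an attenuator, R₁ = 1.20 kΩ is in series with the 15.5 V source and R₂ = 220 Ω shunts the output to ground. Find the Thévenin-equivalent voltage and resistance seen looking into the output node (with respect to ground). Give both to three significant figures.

V_th is the open-circuit tap voltage: 15.5 × 220/(1200 + 220) = 2.40 V.
With the supply zeroed, R₁ and R₂ appear in parallel from the tap: R_th = R₁‖R₂ = (1200 × 220)/1420 = 186 Ω.

V_th = 2.40 V, R_th = 186 Ω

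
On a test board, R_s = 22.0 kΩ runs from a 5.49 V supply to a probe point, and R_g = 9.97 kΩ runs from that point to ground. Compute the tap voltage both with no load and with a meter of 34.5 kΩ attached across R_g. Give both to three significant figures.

Unloaded: 1.71 V; loaded: 1.43 V

Open-circuit: V = 5.49 × 9.97/(22.0 + 9.97) = 1.71 V.
With the load, R_g becomes R_g‖R_L = 7.735 kΩ, so V = 5.49 × 7.735/29.73 = 1.43 V.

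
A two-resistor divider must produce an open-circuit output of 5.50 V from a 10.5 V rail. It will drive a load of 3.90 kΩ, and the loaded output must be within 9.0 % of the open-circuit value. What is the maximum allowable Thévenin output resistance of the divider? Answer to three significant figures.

Loading drop = R_th/(R_th + R_L) ≤ 0.0900, so R_th ≤ R_L · ε/(1−ε) = 3.90 kΩ × 0.0900/0.9100 = 386 Ω.

R_th ≤ 386 Ω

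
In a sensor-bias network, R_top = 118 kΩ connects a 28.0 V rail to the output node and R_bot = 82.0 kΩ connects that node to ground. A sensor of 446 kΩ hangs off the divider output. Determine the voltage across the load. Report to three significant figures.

The load sits in parallel with R_bot: R_bot‖R_L = (82.0 × 446) / (82.0 + 446) = 69.27 kΩ.
V_out = 28.0 × 69.27 / (118 + 69.27) = 28.0 × 69.27/187.3 = 10.4 V.
(Unloaded it would have been 11.5 V.)

V_out ≈ 10.4 V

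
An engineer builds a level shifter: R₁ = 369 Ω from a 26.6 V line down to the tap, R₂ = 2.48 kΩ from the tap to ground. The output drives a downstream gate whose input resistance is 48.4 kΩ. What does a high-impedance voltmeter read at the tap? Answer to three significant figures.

V_out ≈ 23.0 V

The load sits in parallel with R₂: R₂‖R_L = (2480 × 48400) / (2480 + 48400) = 2359 Ω.
V_out = 26.6 × 2359 / (369 + 2359) = 26.6 × 2359/2728 = 23.0 V.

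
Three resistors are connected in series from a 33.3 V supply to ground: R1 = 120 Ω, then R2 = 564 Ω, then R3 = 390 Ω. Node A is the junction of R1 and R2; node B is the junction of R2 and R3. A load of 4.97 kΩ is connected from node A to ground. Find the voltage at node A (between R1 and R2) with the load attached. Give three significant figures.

V ≈ 29.0 V

Below node A the series string R2+R3 = 954.0 Ω sits in parallel with the 4970 Ω load: 800.4 Ω.
V_A = 33.3 × 800.4/(120 + 800.4) = 29.0 V.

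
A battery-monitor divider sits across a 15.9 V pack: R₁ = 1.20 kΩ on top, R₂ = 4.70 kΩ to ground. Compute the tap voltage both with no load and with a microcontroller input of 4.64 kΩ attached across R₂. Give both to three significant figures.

Unloaded: 12.7 V; loaded: 10.5 V

Open-circuit: V = 15.9 × 4.70/(1.20 + 4.70) = 12.7 V.
With the load, R₂ becomes R₂‖R_L = 2.335 kΩ, so V = 15.9 × 2.335/3.535 = 10.5 V.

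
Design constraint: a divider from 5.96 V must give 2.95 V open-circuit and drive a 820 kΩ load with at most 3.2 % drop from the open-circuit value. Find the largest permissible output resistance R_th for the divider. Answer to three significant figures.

R_th ≤ 27.1 kΩ

Loading drop = R_th/(R_th + R_L) ≤ 0.0320, so R_th ≤ R_L · ε/(1−ε) = 820 kΩ × 0.0320/0.9680 = 27.1 kΩ.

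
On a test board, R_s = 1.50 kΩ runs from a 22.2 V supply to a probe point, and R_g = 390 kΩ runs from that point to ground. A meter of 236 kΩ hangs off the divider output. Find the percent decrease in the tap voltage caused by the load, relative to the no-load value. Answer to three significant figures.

The divider's output (Thévenin) resistance is R_s‖R_g = 1.494 kΩ.
Fractional drop under load = R_th/(R_th + R_L) = 1.494 / (1.494 + 236) = 0.006292.
So the output falls by 0.629 %.

0.629 %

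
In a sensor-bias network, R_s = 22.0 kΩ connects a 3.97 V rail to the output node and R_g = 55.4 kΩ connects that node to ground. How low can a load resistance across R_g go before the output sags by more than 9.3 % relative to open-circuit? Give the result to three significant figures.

Output resistance R_th = R_s‖R_g = (22.0 × 55.4)/77.40 = 15.75 kΩ.
The fractional drop is R_th/(R_th + R_L); requiring this ≤ 0.0930 gives R_L ≥ R_th(1/0.0930 − 1) = 15.75 × 9.753 = 154 kΩ.

R_L(min) ≈ 154 kΩ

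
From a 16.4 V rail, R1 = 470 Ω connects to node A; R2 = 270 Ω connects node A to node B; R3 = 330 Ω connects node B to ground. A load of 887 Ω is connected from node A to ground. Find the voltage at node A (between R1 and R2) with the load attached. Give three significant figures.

V ≈ 7.09 V

Below node A the series string R2+R3 = 600.0 Ω sits in parallel with the 887 Ω load: 357.9 Ω.
V_A = 16.4 × 357.9/(470 + 357.9) = 7.09 V.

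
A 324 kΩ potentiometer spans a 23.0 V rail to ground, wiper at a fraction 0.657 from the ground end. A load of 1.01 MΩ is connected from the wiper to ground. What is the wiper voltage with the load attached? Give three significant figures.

V ≈ 14.1 V

The wiper splits the pot into (1−α)R = 111.1 kΩ above and αR = 212.9 kΩ below.
Lower section ‖ load = 175.8 kΩ.
V_wiper = 23.0 × 175.8/(111.1 + 175.8) = 14.1 V.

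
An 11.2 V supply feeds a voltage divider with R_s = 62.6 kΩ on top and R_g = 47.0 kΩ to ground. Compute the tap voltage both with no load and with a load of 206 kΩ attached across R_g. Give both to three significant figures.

Open-circuit: V = 11.2 × 47.0/(62.6 + 47.0) = 4.80 V.
With the load, R_g becomes R_g‖R_L = 38.27 kΩ, so V = 11.2 × 38.27/100.9 = 4.25 V.

Unloaded: 4.80 V; loaded: 4.25 V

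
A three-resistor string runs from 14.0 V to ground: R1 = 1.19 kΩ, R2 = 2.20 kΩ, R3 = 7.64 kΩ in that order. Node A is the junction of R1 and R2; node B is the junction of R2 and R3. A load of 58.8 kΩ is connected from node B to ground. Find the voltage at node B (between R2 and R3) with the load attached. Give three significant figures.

V ≈ 9.32 V

At node B, R3 is in parallel with the load: R3‖R_L = 6.761 kΩ.
Below node A the resistance is R2 + (R3‖R_L) = 8.961 kΩ, so V_A = 14.0 × 8.961/10.15 = 12.36 V.
Then V_B = V_A × (R3‖R_L)/(R2 + R3‖R_L) = 12.36 × 6.761/8.961 = 9.32 V.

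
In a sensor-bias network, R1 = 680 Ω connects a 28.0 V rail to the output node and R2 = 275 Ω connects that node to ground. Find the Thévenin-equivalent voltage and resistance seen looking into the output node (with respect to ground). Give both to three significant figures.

V_th = 8.06 V, R_th = 196 Ω

V_th is the open-circuit tap voltage: 28.0 × 275/(680 + 275) = 8.06 V.
With the supply zeroed, R1 and R2 appear in parallel from the tap: R_th = R1‖R2 = (680 × 275)/955.0 = 196 Ω.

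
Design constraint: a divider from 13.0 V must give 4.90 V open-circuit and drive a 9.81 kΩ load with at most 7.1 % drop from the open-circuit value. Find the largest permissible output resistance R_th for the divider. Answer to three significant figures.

R_th ≤ 750 Ω

Loading drop = R_th/(R_th + R_L) ≤ 0.0710, so R_th ≤ R_L · ε/(1−ε) = 9.81 kΩ × 0.0710/0.9290 = 750 Ω.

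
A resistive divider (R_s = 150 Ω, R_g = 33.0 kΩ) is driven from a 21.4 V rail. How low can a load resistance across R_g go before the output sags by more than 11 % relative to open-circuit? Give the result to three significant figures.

Output resistance R_th = R_s‖R_g = (150 × 33000)/33150 = 149.3 Ω.
The fractional drop is R_th/(R_th + R_L); requiring this ≤ 0.110 gives R_L ≥ R_th(1/0.110 − 1) = 149.3 × 8.091 = 1.21 kΩ.

R_L(min) ≈ 1.21 kΩ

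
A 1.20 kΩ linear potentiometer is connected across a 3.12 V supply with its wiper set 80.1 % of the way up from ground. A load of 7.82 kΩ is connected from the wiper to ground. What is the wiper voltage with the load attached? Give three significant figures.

V ≈ 2.44 V

The wiper splits the pot into (1−α)R = 238.8 Ω above and αR = 961.2 Ω below.
Lower section ‖ load = 856.0 Ω.
V_wiper = 3.12 × 856.0/(238.8 + 856.0) = 2.44 V.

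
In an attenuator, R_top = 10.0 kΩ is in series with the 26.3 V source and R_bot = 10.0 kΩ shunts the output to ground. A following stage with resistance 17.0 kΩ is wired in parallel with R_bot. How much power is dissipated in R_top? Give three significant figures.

Total resistance from the source is R_top + (R_bot‖R_L) = 16.30 kΩ, so I = 26.3/16.30 kΩ = 1.614 mA.
P = I²·R_top = (1.614 mA)² × 10.0 kΩ = 26.0 mW.

P ≈ 26.0 mW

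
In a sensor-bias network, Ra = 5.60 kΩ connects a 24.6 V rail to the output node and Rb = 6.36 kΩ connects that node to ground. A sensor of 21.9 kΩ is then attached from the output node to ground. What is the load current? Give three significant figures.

Rb‖R_L = 4.929 kΩ; V_out = 24.6 × 4.929/10.53 = 11.52 V.
I_L = V_out / R_L = 11.52 / 21.9 kΩ = 0.526 mA.

I_L ≈ 0.526 mA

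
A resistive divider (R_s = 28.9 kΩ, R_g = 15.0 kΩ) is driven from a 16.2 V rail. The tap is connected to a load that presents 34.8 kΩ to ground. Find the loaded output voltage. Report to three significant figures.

V_out ≈ 4.31 V

The load sits in parallel with R_g: R_g‖R_L = (15.0 × 34.8) / (15.0 + 34.8) = 10.48 kΩ.
V_out = 16.2 × 10.48 / (28.9 + 10.48) = 16.2 × 10.48/39.38 = 4.31 V.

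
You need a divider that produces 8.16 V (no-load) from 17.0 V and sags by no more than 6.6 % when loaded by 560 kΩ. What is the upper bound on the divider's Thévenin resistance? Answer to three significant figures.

Loading drop = R_th/(R_th + R_L) ≤ 0.0660, so R_th ≤ R_L · ε/(1−ε) = 560 kΩ × 0.0660/0.9340 = 39.6 kΩ.

R_th ≤ 39.6 kΩ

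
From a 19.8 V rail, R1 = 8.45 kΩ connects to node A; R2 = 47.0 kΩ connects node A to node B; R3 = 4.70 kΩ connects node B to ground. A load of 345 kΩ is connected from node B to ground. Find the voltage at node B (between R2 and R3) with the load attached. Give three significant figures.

At node B, R3 is in parallel with the load: R3‖R_L = 4.637 kΩ.
Below node A the resistance is R2 + (R3‖R_L) = 51.64 kΩ, so V_A = 19.8 × 51.64/60.09 = 17.02 V.
Then V_B = V_A × (R3‖R_L)/(R2 + R3‖R_L) = 17.02 × 4.637/51.64 = 1.53 V.

V ≈ 1.53 V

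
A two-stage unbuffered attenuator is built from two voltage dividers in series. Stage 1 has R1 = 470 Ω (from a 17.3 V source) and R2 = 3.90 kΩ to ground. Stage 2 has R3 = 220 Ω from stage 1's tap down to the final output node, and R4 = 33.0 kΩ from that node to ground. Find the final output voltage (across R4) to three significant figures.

Stage 2 presents R3+R4 = 33220 Ω as a load on stage 1's tap.
Stage 1's lower leg becomes R2‖(R3+R4) = 3490 Ω, so V_mid = 17.3 × 3490/3960 = 15.25 V.
Stage 2 is itself unloaded: V_out = V_mid × R4/(R3+R4) = 15.25 × 33000/33220 = 15.1 V.

V_out ≈ 15.1 V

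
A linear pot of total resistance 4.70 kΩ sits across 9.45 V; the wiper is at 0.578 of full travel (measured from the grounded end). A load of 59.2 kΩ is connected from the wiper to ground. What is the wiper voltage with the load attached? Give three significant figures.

The wiper splits the pot into (1−α)R = 1.983 kΩ above and αR = 2.717 kΩ below.
Lower section ‖ load = 2.597 kΩ.
V_wiper = 9.45 × 2.597/(1.983 + 2.597) = 5.36 V.

V ≈ 5.36 V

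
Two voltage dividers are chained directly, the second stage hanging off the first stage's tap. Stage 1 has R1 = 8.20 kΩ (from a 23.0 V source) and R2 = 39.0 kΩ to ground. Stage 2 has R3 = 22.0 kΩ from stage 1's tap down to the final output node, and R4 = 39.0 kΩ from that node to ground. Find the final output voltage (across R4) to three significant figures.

V_out ≈ 10.9 V

Stage 2 presents R3+R4 = 61.00 kΩ as a load on stage 1's tap.
Stage 1's lower leg becomes R2‖(R3+R4) = 23.79 kΩ, so V_mid = 23.0 × 23.79/31.99 = 17.10 V.
Stage 2 is itself unloaded: V_out = V_mid × R4/(R3+R4) = 17.10 × 39.0/61.00 = 10.9 V.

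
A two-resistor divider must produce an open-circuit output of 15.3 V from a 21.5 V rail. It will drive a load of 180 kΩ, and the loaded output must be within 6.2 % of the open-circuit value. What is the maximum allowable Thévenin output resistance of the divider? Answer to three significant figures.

Loading drop = R_th/(R_th + R_L) ≤ 0.0620, so R_th ≤ R_L · ε/(1−ε) = 180 kΩ × 0.0620/0.9380 = 11.9 kΩ.
(Any R1, R2 with R2/(R1+R2) = 0.712 and R1‖R2 ≤ 11.9 kΩ will meet the spec.)

R_th ≤ 11.9 kΩ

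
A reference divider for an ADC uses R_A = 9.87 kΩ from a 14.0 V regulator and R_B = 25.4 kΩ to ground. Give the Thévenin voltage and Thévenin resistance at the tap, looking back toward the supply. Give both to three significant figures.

V_th is the open-circuit tap voltage: 14.0 × 25.4/(9.87 + 25.4) = 10.1 V.
With the supply zeroed, R_A and R_B appear in parallel from the tap: R_th = R_A‖R_B = (9.87 × 25.4)/35.27 = 7.11 kΩ.

V_th = 10.1 V, R_th = 7.11 kΩ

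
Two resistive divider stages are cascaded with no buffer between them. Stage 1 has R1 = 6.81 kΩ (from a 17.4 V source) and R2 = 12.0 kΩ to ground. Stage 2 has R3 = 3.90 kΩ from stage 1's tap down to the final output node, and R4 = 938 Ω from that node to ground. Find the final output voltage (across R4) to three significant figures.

V_out ≈ 1.13 V

Stage 2 presents R3+R4 = 4838 Ω as a load on stage 1's tap.
Stage 1's lower leg becomes R2‖(R3+R4) = 3448 Ω, so V_mid = 17.4 × 3448/10260 = 5.849 V.
Stage 2 is itself unloaded: V_out = V_mid × R4/(R3+R4) = 5.849 × 938/4838 = 1.13 V.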